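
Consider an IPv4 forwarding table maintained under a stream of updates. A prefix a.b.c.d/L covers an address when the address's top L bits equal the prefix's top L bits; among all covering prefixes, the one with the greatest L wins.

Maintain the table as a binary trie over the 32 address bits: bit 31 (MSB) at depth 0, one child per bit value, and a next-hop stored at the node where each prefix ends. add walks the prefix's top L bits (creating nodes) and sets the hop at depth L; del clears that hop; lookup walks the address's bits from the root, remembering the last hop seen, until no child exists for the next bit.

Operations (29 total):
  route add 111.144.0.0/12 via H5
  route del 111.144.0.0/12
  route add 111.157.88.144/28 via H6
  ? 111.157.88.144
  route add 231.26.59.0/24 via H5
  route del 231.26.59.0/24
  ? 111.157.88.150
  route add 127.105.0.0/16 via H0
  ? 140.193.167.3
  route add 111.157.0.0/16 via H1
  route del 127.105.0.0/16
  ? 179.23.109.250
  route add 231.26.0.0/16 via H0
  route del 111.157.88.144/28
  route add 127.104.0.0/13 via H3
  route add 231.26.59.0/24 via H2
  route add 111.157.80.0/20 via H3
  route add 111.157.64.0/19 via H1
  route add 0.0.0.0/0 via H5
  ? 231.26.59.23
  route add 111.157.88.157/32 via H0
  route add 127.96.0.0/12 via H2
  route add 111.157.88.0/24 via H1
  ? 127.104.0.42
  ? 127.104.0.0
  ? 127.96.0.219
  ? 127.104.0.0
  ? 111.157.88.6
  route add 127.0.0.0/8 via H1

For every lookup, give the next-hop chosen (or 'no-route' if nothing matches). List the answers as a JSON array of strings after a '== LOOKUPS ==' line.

Trace:
  + 111.144.0.0/12 (H5) depth=12
  del 111.144.0.0/12 (clear depth 12)
  + 111.157.88.144/28 (H6) depth=28
  Q 111.157.88.144: descend 0110111110011101010110001001 ; hops seen [H6] ; pick H6
  + 231.26.59.0/24 (H5) depth=24
  del 231.26.59.0/24 (clear depth 24)
  Q 111.157.88.150: descend 0110111110011101010110001001 ; hops seen [H6] ; pick H6
  + 127.105.0.0/16 (H0) depth=16
  Q 140.193.167.3: descend 1 ; hops seen [∅] ; pick no-route
  + 111.157.0.0/16 (H1) depth=16
  del 127.105.0.0/16 (clear depth 16)
  Q 179.23.109.250: descend 1 ; hops seen [∅] ; pick no-route
  + 231.26.0.0/16 (H0) depth=16
  del 111.157.88.144/28 (clear depth 28)
  + 127.104.0.0/13 (H3) depth=13
  + 231.26.59.0/24 (H2) depth=24
  + 111.157.80.0/20 (H3) depth=20
  + 111.157.64.0/19 (H1) depth=19
  + 0.0.0.0/0 (H5) depth=0
  Q 231.26.59.23: descend 111001110001101000111011 ; hops seen [H5,H0,H2] ; pick H2
  + 111.157.88.157/32 (H0) depth=32
  + 127.96.0.0/12 (H2) depth=12
  + 111.157.88.0/24 (H1) depth=24
  Q 127.104.0.42: descend 011111110110100 ; hops seen [H5,H2,H3] ; pick H3
  Q 127.104.0.0: descend 011111110110100 ; hops seen [H5,H2,H3] ; pick H3
  Q 127.96.0.219: descend 011111110110 ; hops seen [H5,H2] ; pick H2
  Q 127.104.0.0: descend 011111110110100 ; hops seen [H5,H2,H3] ; pick H3
  Q 111.157.88.6: descend 011011111001110101011000 ; hops seen [H5,H1,H1,H3,H1] ; pick H1
  + 127.0.0.0/8 (H1) depth=8

== LOOKUPS ==
["H6","H6","no-route","no-route","H2","H3","H3","H2","H3","H1"]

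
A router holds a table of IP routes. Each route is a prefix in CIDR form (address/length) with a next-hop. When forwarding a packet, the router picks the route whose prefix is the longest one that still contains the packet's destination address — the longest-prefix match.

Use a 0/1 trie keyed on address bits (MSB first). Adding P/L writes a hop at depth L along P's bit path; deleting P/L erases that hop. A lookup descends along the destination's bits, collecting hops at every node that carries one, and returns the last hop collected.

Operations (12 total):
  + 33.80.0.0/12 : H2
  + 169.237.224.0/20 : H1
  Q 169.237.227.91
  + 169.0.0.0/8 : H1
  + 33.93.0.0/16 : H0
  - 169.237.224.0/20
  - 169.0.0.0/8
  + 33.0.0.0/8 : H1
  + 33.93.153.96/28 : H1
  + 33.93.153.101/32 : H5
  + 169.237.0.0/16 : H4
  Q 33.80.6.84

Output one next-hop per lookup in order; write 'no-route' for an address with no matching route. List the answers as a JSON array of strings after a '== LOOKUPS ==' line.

Process each operation:
  add 33.80.0.0/12 -> H2 at depth 12
  add 169.237.224.0/20 -> H1 at depth 20
  lookup 169.237.227.91: bits 10101001111011011110 walk d0:-→d1:-→d2:-→d3:-→d4:-→d5:-→d6:-→d7:-→d8:-→d9:-→d10:-→d11:-→d12:-→d13:-→d14:-→d15:-→d16:-→d17:-→d18:-→d19:-→d20:H1 -> H1
  add 169.0.0.0/8 -> H1 at depth 8
  add 33.93.0.0/16 -> H0 at depth 16
  del 169.237.224.0/20 (clear depth 20)
  del 169.0.0.0/8 (clear depth 8)
  add 33.0.0.0/8 -> H1 at depth 8
  add 33.93.153.96/28 -> H1 at depth 28
  add 33.93.153.101/32 -> H5 at depth 32
  add 169.237.0.0/16 -> H4 at depth 16
  lookup 33.80.6.84: bits 001000010101 walk d0:-→d1:-→d2:-→d3:-→d4:-→d5:-→d6:-→d7:-→d8:H1→d9:-→d10:-→d11:-→d12:H2 -> H2

== LOOKUPS ==
["H1","H2"]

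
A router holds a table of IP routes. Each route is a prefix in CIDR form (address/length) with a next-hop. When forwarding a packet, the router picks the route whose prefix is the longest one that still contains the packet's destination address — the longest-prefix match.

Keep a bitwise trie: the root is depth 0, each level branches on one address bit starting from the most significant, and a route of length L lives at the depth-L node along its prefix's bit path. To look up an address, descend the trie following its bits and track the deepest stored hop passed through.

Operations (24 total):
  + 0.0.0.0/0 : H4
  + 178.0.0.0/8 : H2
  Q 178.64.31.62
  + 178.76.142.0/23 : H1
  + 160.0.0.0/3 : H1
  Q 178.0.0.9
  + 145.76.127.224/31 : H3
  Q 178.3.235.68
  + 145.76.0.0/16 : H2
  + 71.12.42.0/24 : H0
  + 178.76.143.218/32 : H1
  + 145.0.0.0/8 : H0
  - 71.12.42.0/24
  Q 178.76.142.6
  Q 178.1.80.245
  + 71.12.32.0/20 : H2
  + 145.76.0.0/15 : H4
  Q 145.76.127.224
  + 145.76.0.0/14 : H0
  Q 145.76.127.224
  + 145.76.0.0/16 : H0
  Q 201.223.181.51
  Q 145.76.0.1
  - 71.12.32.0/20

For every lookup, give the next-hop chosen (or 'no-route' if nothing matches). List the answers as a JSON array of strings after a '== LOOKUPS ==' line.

Trace:
  add 0.0.0.0/0 -> H4 at depth 0
  add 178.0.0.0/8 -> H2 at depth 8
  lookup 178.64.31.62: bits 10110010 walk d0:H4→d1:-→d2:-→d3:-→d4:-→d5:-→d6:-→d7:-→d8:H2 -> H2
  add 178.76.142.0/23 -> H1 at depth 23
  add 160.0.0.0/3 -> H1 at depth 3
  lookup 178.0.0.9: bits 101100100 walk d0:H4→d1:-→d2:-→d3:H1→d4:-→d5:-→d6:-→d7:-→d8:H2→d9:- -> H2
  add 145.76.127.224/31 -> H3 at depth 31
  lookup 178.3.235.68: bits 101100100 walk d0:H4→d1:-→d2:-→d3:H1→d4:-→d5:-→d6:-→d7:-→d8:H2→d9:- -> H2
  add 145.76.0.0/16 -> H2 at depth 16
  add 71.12.42.0/24 -> H0 at depth 24
  add 178.76.143.218/32 -> H1 at depth 32
  add 145.0.0.0/8 -> H0 at depth 8
  del 71.12.42.0/24 (clear depth 24)
  lookup 178.76.142.6: bits 10110010010011001000111 walk d0:H4→d1:-→d2:-→d3:H1→d4:-→d5:-→d6:-→d7:-→d8:H2→d9:-→d10:-→d11:-→d12:-→d13:-→d14:-→d15:-→d16:-→d17:-→d18:-→d19:-→d20:-→d21:-→d22:-→d23:H1 -> H1
  lookup 178.1.80.245: bits 101100100 walk d0:H4→d1:-→d2:-→d3:H1→d4:-→d5:-→d6:-→d7:-→d8:H2→d9:- -> H2
  add 71.12.32.0/20 -> H2 at depth 20
  add 145.76.0.0/15 -> H4 at depth 15
  lookup 145.76.127.224: bits 1001000101001100011111111110000 walk d0:H4→d1:-→d2:-→d3:-→d4:-→d5:-→d6:-→d7:-→d8:H0→d9:-→d10:-→d11:-→d12:-→d13:-→d14:-→d15:H4→d16:H2→d17:-→d18:-→d19:-→d20:-→d21:-→d22:-→d23:-→d24:-→d25:-→d26:-→d27:-→d28:-→d29:-→d30:-→d31:H3 -> H3
  add 145.76.0.0/14 -> H0 at depth 14
  lookup 145.76.127.224: bits 1001000101001100011111111110000 walk d0:H4→d1:-→d2:-→d3:-→d4:-→d5:-→d6:-→d7:-→d8:H0→d9:-→d10:-→d11:-→d12:-→d13:-→d14:H0→d15:H4→d16:H2→d17:-→d18:-→d19:-→d20:-→d21:-→d22:-→d23:-→d24:-→d25:-→d26:-→d27:-→d28:-→d29:-→d30:-→d31:H3 -> H3
  add 145.76.0.0/16 -> H0 at depth 16
  lookup 201.223.181.51: bits 1 walk d0:H4→d1:- -> H4
  lookup 145.76.0.1: bits 10010001010011000 walk d0:H4→d1:-→d2:-→d3:-→d4:-→d5:-→d6:-→d7:-→d8:H0→d9:-→d10:-→d11:-→d12:-→d13:-→d14:H0→d15:H4→d16:H0→d17:- -> H0
  del 71.12.32.0/20 (clear depth 20)

== LOOKUPS ==
["H2","H2","H2","H1","H2","H3","H3","H4","H0"]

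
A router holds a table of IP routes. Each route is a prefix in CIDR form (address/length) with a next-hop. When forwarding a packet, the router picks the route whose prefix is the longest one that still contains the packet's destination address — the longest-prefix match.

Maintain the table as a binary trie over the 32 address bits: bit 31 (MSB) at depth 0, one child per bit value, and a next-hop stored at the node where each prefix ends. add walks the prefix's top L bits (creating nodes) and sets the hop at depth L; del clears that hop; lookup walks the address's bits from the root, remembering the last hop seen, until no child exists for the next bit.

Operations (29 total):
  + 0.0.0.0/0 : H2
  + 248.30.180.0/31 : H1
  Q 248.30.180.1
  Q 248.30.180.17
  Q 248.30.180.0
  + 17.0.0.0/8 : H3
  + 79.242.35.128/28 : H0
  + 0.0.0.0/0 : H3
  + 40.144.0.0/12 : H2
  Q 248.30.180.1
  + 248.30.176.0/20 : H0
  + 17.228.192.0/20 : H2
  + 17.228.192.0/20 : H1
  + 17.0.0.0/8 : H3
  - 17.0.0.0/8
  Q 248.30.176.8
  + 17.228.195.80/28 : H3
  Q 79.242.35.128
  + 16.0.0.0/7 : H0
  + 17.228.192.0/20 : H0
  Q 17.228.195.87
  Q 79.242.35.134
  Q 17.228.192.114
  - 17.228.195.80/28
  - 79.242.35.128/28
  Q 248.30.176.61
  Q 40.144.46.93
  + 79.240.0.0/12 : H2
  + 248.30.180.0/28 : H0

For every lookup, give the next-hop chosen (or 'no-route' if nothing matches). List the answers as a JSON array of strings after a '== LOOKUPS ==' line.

Process each operation:
  add 0.0.0.0/0 -> H2 at depth 0
  add 248.30.180.0/31 -> H1 at depth 31
  Q 248.30.180.1: descend 1111100000011110101101000000000 ; hops seen [H2,H1] ; pick H1
  Q 248.30.180.17: descend 111110000001111010110100000 ; hops seen [H2] ; pick H2
  Q 248.30.180.0: descend 1111100000011110101101000000000 ; hops seen [H2,H1] ; pick H1
  add 17.0.0.0/8 -> H3 at depth 8
  add 79.242.35.128/28 -> H0 at depth 28
  add 0.0.0.0/0 -> H3 at depth 0
  add 40.144.0.0/12 -> H2 at depth 12
  Q 248.30.180.1: descend 1111100000011110101101000000000 ; hops seen [H3,H1] ; pick H1
  add 248.30.176.0/20 -> H0 at depth 20
  add 17.228.192.0/20 -> H2 at depth 20
  add 17.228.192.0/20 -> H1 at depth 20
  add 17.0.0.0/8 -> H3 at depth 8
  - 17.0.0.0/8 clear@8
  Q 248.30.176.8: descend 111110000001111010110 ; hops seen [H3,H0] ; pick H0
  add 17.228.195.80/28 -> H3 at depth 28
  Q 79.242.35.128: descend 0100111111110010001000111000 ; hops seen [H3,H0] ; pick H0
  add 16.0.0.0/7 -> H0 at depth 7
  add 17.228.192.0/20 -> H0 at depth 20
  Q 17.228.195.87: descend 0001000111100100110000110101 ; hops seen [H3,H0,H0,H3] ; pick H3
  Q 79.242.35.134: descend 0100111111110010001000111000 ; hops seen [H3,H0] ; pick H0
  Q 17.228.192.114: descend 0001000111100100110000 ; hops seen [H3,H0,H0] ; pick H0
  - 17.228.195.80/28 clear@28
  - 79.242.35.128/28 clear@28
  Q 248.30.176.61: descend 111110000001111010110 ; hops seen [H3,H0] ; pick H0
  Q 40.144.46.93: descend 001010001001 ; hops seen [H3,H2] ; pick H2
  add 79.240.0.0/12 -> H2 at depth 12
  add 248.30.180.0/28 -> H0 at depth 28

== LOOKUPS ==
["H1","H2","H1","H1","H0","H0","H3","H0","H0","H0","H2"]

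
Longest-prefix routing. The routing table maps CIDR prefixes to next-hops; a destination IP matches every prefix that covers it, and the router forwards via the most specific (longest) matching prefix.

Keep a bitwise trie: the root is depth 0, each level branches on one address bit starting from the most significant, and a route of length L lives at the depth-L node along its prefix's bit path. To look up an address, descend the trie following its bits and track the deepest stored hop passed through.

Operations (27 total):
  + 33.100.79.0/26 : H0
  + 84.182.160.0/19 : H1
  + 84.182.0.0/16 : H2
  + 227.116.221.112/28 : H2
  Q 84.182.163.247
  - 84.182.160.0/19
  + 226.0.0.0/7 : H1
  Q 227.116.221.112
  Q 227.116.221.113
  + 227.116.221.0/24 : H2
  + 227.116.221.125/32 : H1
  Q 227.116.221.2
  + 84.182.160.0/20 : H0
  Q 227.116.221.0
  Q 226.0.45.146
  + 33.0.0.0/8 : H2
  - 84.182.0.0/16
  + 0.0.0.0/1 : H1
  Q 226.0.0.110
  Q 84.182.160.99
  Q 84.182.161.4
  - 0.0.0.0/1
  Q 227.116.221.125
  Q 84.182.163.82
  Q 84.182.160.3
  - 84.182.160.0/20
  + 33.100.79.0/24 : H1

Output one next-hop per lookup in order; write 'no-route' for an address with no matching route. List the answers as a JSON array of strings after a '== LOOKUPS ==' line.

Process each operation:
  + 33.100.79.0/26 (H0) depth=26
  + 84.182.160.0/19 (H1) depth=19
  + 84.182.0.0/16 (H2) depth=16
  + 227.116.221.112/28 (H2) depth=28
  ? 84.182.163.247  path d0:-→d1:-→d2:-→d3:-→d4:-→d5:-→d6:-→d7:-→d8:-→d9:-→d10:-→d11:-→d12:-→d13:-→d14:-→d15:-→d16:H2→d17:-→d18:-→d19:H1  best=H1
  del 84.182.160.0/19 (clear depth 19)
  + 226.0.0.0/7 (H1) depth=7
  ? 227.116.221.112  path d0:-→d1:-→d2:-→d3:-→d4:-→d5:-→d6:-→d7:H1→d8:-→d9:-→d10:-→d11:-→d12:-→d13:-→d14:-→d15:-→d16:-→d17:-→d18:-→d19:-→d20:-→d21:-→d22:-→d23:-→d24:-→d25:-→d26:-→d27:-→d28:H2  best=H2
  ? 227.116.221.113  path d0:-→d1:-→d2:-→d3:-→d4:-→d5:-→d6:-→d7:H1→d8:-→d9:-→d10:-→d11:-→d12:-→d13:-→d14:-→d15:-→d16:-→d17:-→d18:-→d19:-→d20:-→d21:-→d22:-→d23:-→d24:-→d25:-→d26:-→d27:-→d28:H2  best=H2
  + 227.116.221.0/24 (H2) depth=24
  + 227.116.221.125/32 (H1) depth=32
  ? 227.116.221.2  path d0:-→d1:-→d2:-→d3:-→d4:-→d5:-→d6:-→d7:H1→d8:-→d9:-→d10:-→d11:-→d12:-→d13:-→d14:-→d15:-→d16:-→d17:-→d18:-→d19:-→d20:-→d21:-→d22:-→d23:-→d24:H2→d25:-  best=H2
  + 84.182.160.0/20 (H0) depth=20
  ? 227.116.221.0  path d0:-→d1:-→d2:-→d3:-→d4:-→d5:-→d6:-→d7:H1→d8:-→d9:-→d10:-→d11:-→d12:-→d13:-→d14:-→d15:-→d16:-→d17:-→d18:-→d19:-→d20:-→d21:-→d22:-→d23:-→d24:H2→d25:-  best=H2
  ? 226.0.45.146  path d0:-→d1:-→d2:-→d3:-→d4:-→d5:-→d6:-→d7:H1  best=H1
  + 33.0.0.0/8 (H2) depth=8
  del 84.182.0.0/16 (clear depth 16)
  + 0.0.0.0/1 (H1) depth=1
  ? 226.0.0.110  path d0:-→d1:-→d2:-→d3:-→d4:-→d5:-→d6:-→d7:H1  best=H1
  ? 84.182.160.99  path d0:-→d1:H1→d2:-→d3:-→d4:-→d5:-→d6:-→d7:-→d8:-→d9:-→d10:-→d11:-→d12:-→d13:-→d14:-→d15:-→d16:-→d17:-→d18:-→d19:-→d20:H0  best=H0
  ? 84.182.161.4  path d0:-→d1:H1→d2:-→d3:-→d4:-→d5:-→d6:-→d7:-→d8:-→d9:-→d10:-→d11:-→d12:-→d13:-→d14:-→d15:-→d16:-→d17:-→d18:-→d19:-→d20:H0  best=H0
  del 0.0.0.0/1 (clear depth 1)
  ? 227.116.221.125  path d0:-→d1:-→d2:-→d3:-→d4:-→d5:-→d6:-→d7:H1→d8:-→d9:-→d10:-→d11:-→d12:-→d13:-→d14:-→d15:-→d16:-→d17:-→d18:-→d19:-→d20:-→d21:-→d22:-→d23:-→d24:H2→d25:-→d26:-→d27:-→d28:H2→d29:-→d30:-→d31:-→d32:H1  best=H1
  ? 84.182.163.82  path d0:-→d1:-→d2:-→d3:-→d4:-→d5:-→d6:-→d7:-→d8:-→d9:-→d10:-→d11:-→d12:-→d13:-→d14:-→d15:-→d16:-→d17:-→d18:-→d19:-→d20:H0  best=H0
  ? 84.182.160.3  path d0:-→d1:-→d2:-→d3:-→d4:-→d5:-→d6:-→d7:-→d8:-→d9:-→d10:-→d11:-→d12:-→d13:-→d14:-→d15:-→d16:-→d17:-→d18:-→d19:-→d20:H0  best=H0
  del 84.182.160.0/20 (clear depth 20)
  + 33.100.79.0/24 (H1) depth=24

== LOOKUPS ==
["H1","H2","H2","H2","H2","H1","H1","H0","H0","H1","H0","H0"]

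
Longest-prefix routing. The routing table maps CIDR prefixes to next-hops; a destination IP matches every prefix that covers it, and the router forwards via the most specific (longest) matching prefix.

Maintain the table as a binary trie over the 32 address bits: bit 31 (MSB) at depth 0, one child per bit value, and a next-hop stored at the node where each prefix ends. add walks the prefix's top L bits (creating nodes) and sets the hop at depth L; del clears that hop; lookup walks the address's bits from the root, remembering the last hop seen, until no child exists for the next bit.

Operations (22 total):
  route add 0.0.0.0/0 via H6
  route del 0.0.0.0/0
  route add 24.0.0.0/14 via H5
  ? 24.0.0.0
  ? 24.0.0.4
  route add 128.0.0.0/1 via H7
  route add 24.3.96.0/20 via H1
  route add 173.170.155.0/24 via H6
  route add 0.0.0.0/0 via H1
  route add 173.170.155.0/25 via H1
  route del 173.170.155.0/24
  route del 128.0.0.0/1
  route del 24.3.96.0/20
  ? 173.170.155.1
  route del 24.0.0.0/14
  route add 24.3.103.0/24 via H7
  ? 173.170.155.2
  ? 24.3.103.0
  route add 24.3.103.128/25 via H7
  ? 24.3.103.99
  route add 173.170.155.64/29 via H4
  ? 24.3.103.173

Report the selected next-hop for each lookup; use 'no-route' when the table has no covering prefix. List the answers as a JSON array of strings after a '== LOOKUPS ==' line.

Process each operation:
  + 0.0.0.0/0 (H6) depth=0
  del 0.0.0.0/0 (clear depth 0)
  + 24.0.0.0/14 (H5) depth=14
  lookup 24.0.0.0: bits 00011000000000 walk d0:-→d1:-→d2:-→d3:-→d4:-→d5:-→d6:-→d7:-→d8:-→d9:-→d10:-→d11:-→d12:-→d13:-→d14:H5 -> H5
  lookup 24.0.0.4: bits 00011000000000 walk d0:-→d1:-→d2:-→d3:-→d4:-→d5:-→d6:-→d7:-→d8:-→d9:-→d10:-→d11:-→d12:-→d13:-→d14:H5 -> H5
  + 128.0.0.0/1 (H7) depth=1
  + 24.3.96.0/20 (H1) depth=20
  + 173.170.155.0/24 (H6) depth=24
  + 0.0.0.0/0 (H1) depth=0
  + 173.170.155.0/25 (H1) depth=25
  del 173.170.155.0/24 (clear depth 24)
  del 128.0.0.0/1 (clear depth 1)
  del 24.3.96.0/20 (clear depth 20)
  lookup 173.170.155.1: bits 1010110110101010100110110 walk d0:H1→d1:-→d2:-→d3:-→d4:-→d5:-→d6:-→d7:-→d8:-→d9:-→d10:-→d11:-→d12:-→d13:-→d14:-→d15:-→d16:-→d17:-→d18:-→d19:-→d20:-→d21:-→d22:-→d23:-→d24:-→d25:H1 -> H1
  del 24.0.0.0/14 (clear depth 14)
  + 24.3.103.0/24 (H7) depth=24
  lookup 173.170.155.2: bits 1010110110101010100110110 walk d0:H1→d1:-→d2:-→d3:-→d4:-→d5:-→d6:-→d7:-→d8:-→d9:-→d10:-→d11:-→d12:-→d13:-→d14:-→d15:-→d16:-→d17:-→d18:-→d19:-→d20:-→d21:-→d22:-→d23:-→d24:-→d25:H1 -> H1
  lookup 24.3.103.0: bits 000110000000001101100111 walk d0:H1→d1:-→d2:-→d3:-→d4:-→d5:-→d6:-→d7:-→d8:-→d9:-→d10:-→d11:-→d12:-→d13:-→d14:-→d15:-→d16:-→d17:-→d18:-→d19:-→d20:-→d21:-→d22:-→d23:-→d24:H7 -> H7
  + 24.3.103.128/25 (H7) depth=25
  lookup 24.3.103.99: bits 000110000000001101100111 walk d0:H1→d1:-→d2:-→d3:-→d4:-→d5:-→d6:-→d7:-→d8:-→d9:-→d10:-→d11:-→d12:-→d13:-→d14:-→d15:-→d16:-→d17:-→d18:-→d19:-→d20:-→d21:-→d22:-→d23:-→d24:H7 -> H7
  + 173.170.155.64/29 (H4) depth=29
  lookup 24.3.103.173: bits 0001100000000011011001111 walk d0:H1→d1:-→d2:-→d3:-→d4:-→d5:-→d6:-→d7:-→d8:-→d9:-→d10:-→d11:-→d12:-→d13:-→d14:-→d15:-→d16:-→d17:-→d18:-→d19:-→d20:-→d21:-→d22:-→d23:-→d24:H7→d25:H7 -> H7

== LOOKUPS ==
["H5","H5","H1","H1","H7","H7","H7"]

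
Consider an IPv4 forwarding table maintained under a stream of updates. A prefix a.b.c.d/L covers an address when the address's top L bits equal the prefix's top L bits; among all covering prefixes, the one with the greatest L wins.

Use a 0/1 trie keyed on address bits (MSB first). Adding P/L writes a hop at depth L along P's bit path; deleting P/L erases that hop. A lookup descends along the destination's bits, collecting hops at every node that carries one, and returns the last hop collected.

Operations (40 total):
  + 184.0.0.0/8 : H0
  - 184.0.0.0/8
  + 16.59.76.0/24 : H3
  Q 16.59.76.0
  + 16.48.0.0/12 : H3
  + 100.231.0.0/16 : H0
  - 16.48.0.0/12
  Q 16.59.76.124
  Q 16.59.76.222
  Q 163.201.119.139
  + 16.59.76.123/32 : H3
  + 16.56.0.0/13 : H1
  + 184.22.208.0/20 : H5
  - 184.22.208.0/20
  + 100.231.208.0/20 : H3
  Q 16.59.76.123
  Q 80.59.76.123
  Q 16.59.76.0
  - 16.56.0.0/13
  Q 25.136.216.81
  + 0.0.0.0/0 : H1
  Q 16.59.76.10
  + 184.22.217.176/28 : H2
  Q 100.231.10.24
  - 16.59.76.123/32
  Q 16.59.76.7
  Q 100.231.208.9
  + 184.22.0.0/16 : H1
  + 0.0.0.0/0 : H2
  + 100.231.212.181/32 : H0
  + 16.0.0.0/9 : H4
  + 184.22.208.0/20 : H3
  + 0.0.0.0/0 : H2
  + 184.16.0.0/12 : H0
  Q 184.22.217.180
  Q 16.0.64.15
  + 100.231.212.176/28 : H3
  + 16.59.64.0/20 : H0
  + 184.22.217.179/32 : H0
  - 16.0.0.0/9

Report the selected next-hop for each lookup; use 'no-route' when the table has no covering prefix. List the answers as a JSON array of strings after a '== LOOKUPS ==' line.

Trace:
  + 184.0.0.0/8 (H0) depth=8
  - 184.0.0.0/8 clear@8
  + 16.59.76.0/24 (H3) depth=24
  Q 16.59.76.0: descend 000100000011101101001100 ; hops seen [H3] ; pick H3
  + 16.48.0.0/12 (H3) depth=12
  + 100.231.0.0/16 (H0) depth=16
  - 16.48.0.0/12 clear@12
  Q 16.59.76.124: descend 000100000011101101001100 ; hops seen [H3] ; pick H3
  Q 16.59.76.222: descend 000100000011101101001100 ; hops seen [H3] ; pick H3
  Q 163.201.119.139: descend 101 ; hops seen [∅] ; pick no-route
  + 16.59.76.123/32 (H3) depth=32
  + 16.56.0.0/13 (H1) depth=13
  + 184.22.208.0/20 (H5) depth=20
  - 184.22.208.0/20 clear@20
  + 100.231.208.0/20 (H3) depth=20
  Q 16.59.76.123: descend 00010000001110110100110001111011 ; hops seen [H1,H3,H3] ; pick H3
  Q 80.59.76.123: descend 01 ; hops seen [∅] ; pick no-route
  Q 16.59.76.0: descend 0001000000111011010011000 ; hops seen [H1,H3] ; pick H3
  - 16.56.0.0/13 clear@13
  Q 25.136.216.81: descend 0001 ; hops seen [∅] ; pick no-route
  + 0.0.0.0/0 (H1) depth=0
  Q 16.59.76.10: descend 0001000000111011010011000 ; hops seen [H1,H3] ; pick H3
  + 184.22.217.176/28 (H2) depth=28
  Q 100.231.10.24: descend 0110010011100111 ; hops seen [H1,H0] ; pick H0
  - 16.59.76.123/32 clear@32
  Q 16.59.76.7: descend 0001000000111011010011000 ; hops seen [H1,H3] ; pick H3
  Q 100.231.208.9: descend 01100100111001111101 ; hops seen [H1,H0,H3] ; pick H3
  + 184.22.0.0/16 (H1) depth=16
  + 0.0.0.0/0 (H2) depth=0
  + 100.231.212.181/32 (H0) depth=32
  + 16.0.0.0/9 (H4) depth=9
  + 184.22.208.0/20 (H3) depth=20
  + 0.0.0.0/0 (H2) depth=0
  + 184.16.0.0/12 (H0) depth=12
  Q 184.22.217.180: descend 1011100000010110110110011011 ; hops seen [H2,H0,H1,H3,H2] ; pick H2
  Q 16.0.64.15: descend 0001000000 ; hops seen [H2,H4] ; pick H4
  + 100.231.212.176/28 (H3) depth=28
  + 16.59.64.0/20 (H0) depth=20
  + 184.22.217.179/32 (H0) depth=32
  - 16.0.0.0/9 clear@9

== LOOKUPS ==
["H3","H3","H3","no-route","H3","no-route","H3","no-route","H3","H0","H3","H3","H2","H4"]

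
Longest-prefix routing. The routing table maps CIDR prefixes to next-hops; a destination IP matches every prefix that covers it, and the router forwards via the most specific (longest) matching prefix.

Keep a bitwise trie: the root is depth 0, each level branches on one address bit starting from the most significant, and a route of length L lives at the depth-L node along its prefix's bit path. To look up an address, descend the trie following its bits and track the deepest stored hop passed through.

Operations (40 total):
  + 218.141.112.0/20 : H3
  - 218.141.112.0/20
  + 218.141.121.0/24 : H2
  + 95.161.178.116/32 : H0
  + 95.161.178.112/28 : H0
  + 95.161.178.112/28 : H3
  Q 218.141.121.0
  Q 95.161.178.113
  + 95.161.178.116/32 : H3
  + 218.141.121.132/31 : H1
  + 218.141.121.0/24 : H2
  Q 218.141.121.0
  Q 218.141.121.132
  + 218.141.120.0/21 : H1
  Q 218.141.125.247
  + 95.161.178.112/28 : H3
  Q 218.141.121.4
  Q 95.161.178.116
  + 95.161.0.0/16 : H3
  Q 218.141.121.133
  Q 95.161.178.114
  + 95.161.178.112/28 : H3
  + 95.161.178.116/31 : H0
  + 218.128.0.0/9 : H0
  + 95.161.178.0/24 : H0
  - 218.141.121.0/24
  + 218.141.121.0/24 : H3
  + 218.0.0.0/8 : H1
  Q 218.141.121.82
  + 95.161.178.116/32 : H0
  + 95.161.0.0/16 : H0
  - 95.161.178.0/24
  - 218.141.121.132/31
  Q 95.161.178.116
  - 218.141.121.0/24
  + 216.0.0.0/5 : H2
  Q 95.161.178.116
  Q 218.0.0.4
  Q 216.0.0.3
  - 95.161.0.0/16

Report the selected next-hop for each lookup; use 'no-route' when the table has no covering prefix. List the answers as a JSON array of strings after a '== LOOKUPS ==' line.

Process each operation:
  + 218.141.112.0/20 (H3) depth=20
  del 218.141.112.0/20 (clear depth 20)
  + 218.141.121.0/24 (H2) depth=24
  + 95.161.178.116/32 (H0) depth=32
  + 95.161.178.112/28 (H0) depth=28
  + 95.161.178.112/28 (H3) depth=28
  ? 218.141.121.0  path d0:-→d1:-→d2:-→d3:-→d4:-→d5:-→d6:-→d7:-→d8:-→d9:-→d10:-→d11:-→d12:-→d13:-→d14:-→d15:-→d16:-→d17:-→d18:-→d19:-→d20:-→d21:-→d22:-→d23:-→d24:H2  best=H2
  ? 95.161.178.113  path d0:-→d1:-→d2:-→d3:-→d4:-→d5:-→d6:-→d7:-→d8:-→d9:-→d10:-→d11:-→d12:-→d13:-→d14:-→d15:-→d16:-→d17:-→d18:-→d19:-→d20:-→d21:-→d22:-→d23:-→d24:-→d25:-→d26:-→d27:-→d28:H3→d29:-  best=H3
  + 95.161.178.116/32 (H3) depth=32
  + 218.141.121.132/31 (H1) depth=31
  + 218.141.121.0/24 (H2) depth=24
  ? 218.141.121.0  path d0:-→d1:-→d2:-→d3:-→d4:-→d5:-→d6:-→d7:-→d8:-→d9:-→d10:-→d11:-→d12:-→d13:-→d14:-→d15:-→d16:-→d17:-→d18:-→d19:-→d20:-→d21:-→d22:-→d23:-→d24:H2  best=H2
  ? 218.141.121.132  path d0:-→d1:-→d2:-→d3:-→d4:-→d5:-→d6:-→d7:-→d8:-→d9:-→d10:-→d11:-→d12:-→d13:-→d14:-→d15:-→d16:-→d17:-→d18:-→d19:-→d20:-→d21:-→d22:-→d23:-→d24:H2→d25:-→d26:-→d27:-→d28:-→d29:-→d30:-→d31:H1  best=H1
  + 218.141.120.0/21 (H1) depth=21
  ? 218.141.125.247  path d0:-→d1:-→d2:-→d3:-→d4:-→d5:-→d6:-→d7:-→d8:-→d9:-→d10:-→d11:-→d12:-→d13:-→d14:-→d15:-→d16:-→d17:-→d18:-→d19:-→d20:-→d21:H1  best=H1
  + 95.161.178.112/28 (H3) depth=28
  ? 218.141.121.4  path d0:-→d1:-→d2:-→d3:-→d4:-→d5:-→d6:-→d7:-→d8:-→d9:-→d10:-→d11:-→d12:-→d13:-→d14:-→d15:-→d16:-→d17:-→d18:-→d19:-→d20:-→d21:H1→d22:-→d23:-→d24:H2  best=H2
  ? 95.161.178.116  path d0:-→d1:-→d2:-→d3:-→d4:-→d5:-→d6:-→d7:-→d8:-→d9:-→d10:-→d11:-→d12:-→d13:-→d14:-→d15:-→d16:-→d17:-→d18:-→d19:-→d20:-→d21:-→d22:-→d23:-→d24:-→d25:-→d26:-→d27:-→d28:H3→d29:-→d30:-→d31:-→d32:H3  best=H3
  + 95.161.0.0/16 (H3) depth=16
  ? 218.141.121.133  path d0:-→d1:-→d2:-→d3:-→d4:-→d5:-→d6:-→d7:-→d8:-→d9:-→d10:-→d11:-→d12:-→d13:-→d14:-→d15:-→d16:-→d17:-→d18:-→d19:-→d20:-→d21:H1→d22:-→d23:-→d24:H2→d25:-→d26:-→d27:-→d28:-→d29:-→d30:-→d31:H1  best=H1
  ? 95.161.178.114  path d0:-→d1:-→d2:-→d3:-→d4:-→d5:-→d6:-→d7:-→d8:-→d9:-→d10:-→d11:-→d12:-→d13:-→d14:-→d15:-→d16:H3→d17:-→d18:-→d19:-→d20:-→d21:-→d22:-→d23:-→d24:-→d25:-→d26:-→d27:-→d28:H3→d29:-  best=H3
  + 95.161.178.112/28 (H3) depth=28
  + 95.161.178.116/31 (H0) depth=31
  + 218.128.0.0/9 (H0) depth=9
  + 95.161.178.0/24 (H0) depth=24
  del 218.141.121.0/24 (clear depth 24)
  + 218.141.121.0/24 (H3) depth=24
  + 218.0.0.0/8 (H1) depth=8
  ? 218.141.121.82  path d0:-→d1:-→d2:-→d3:-→d4:-→d5:-→d6:-→d7:-→d8:H1→d9:H0→d10:-→d11:-→d12:-→d13:-→d14:-→d15:-→d16:-→d17:-→d18:-→d19:-→d20:-→d21:H1→d22:-→d23:-→d24:H3  best=H3
  + 95.161.178.116/32 (H0) depth=32
  + 95.161.0.0/16 (H0) depth=16
  del 95.161.178.0/24 (clear depth 24)
  del 218.141.121.132/31 (clear depth 31)
  ? 95.161.178.116  path d0:-→d1:-→d2:-→d3:-→d4:-→d5:-→d6:-→d7:-→d8:-→d9:-→d10:-→d11:-→d12:-→d13:-→d14:-→d15:-→d16:H0→d17:-→d18:-→d19:-→d20:-→d21:-→d22:-→d23:-→d24:-→d25:-→d26:-→d27:-→d28:H3→d29:-→d30:-→d31:H0→d32:H0  best=H0
  del 218.141.121.0/24 (clear depth 24)
  + 216.0.0.0/5 (H2) depth=5
  ? 95.161.178.116  path d0:-→d1:-→d2:-→d3:-→d4:-→d5:-→d6:-→d7:-→d8:-→d9:-→d10:-→d11:-→d12:-→d13:-→d14:-→d15:-→d16:H0→d17:-→d18:-→d19:-→d20:-→d21:-→d22:-→d23:-→d24:-→d25:-→d26:-→d27:-→d28:H3→d29:-→d30:-→d31:H0→d32:H0  best=H0
  ? 218.0.0.4  path d0:-→d1:-→d2:-→d3:-→d4:-→d5:H2→d6:-→d7:-→d8:H1  best=H1
  ? 216.0.0.3  path d0:-→d1:-→d2:-→d3:-→d4:-→d5:H2→d6:-  best=H2
  del 95.161.0.0/16 (clear depth 16)

== LOOKUPS ==
["H2","H3","H2","H1","H1","H2","H3","H1","H3","H3","H0","H0","H1","H2"]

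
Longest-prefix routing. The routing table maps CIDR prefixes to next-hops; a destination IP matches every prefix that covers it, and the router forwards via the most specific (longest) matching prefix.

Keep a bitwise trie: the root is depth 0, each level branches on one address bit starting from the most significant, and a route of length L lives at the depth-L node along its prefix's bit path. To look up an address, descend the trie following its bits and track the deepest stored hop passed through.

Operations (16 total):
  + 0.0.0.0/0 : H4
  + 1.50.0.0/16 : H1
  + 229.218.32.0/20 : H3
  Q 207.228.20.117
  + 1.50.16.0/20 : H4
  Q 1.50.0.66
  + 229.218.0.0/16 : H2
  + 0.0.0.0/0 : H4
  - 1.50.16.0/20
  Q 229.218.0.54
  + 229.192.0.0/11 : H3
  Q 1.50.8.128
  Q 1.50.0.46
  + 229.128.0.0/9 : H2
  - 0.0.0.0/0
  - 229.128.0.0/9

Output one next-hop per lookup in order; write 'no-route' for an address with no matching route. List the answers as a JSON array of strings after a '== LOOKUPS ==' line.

Trace:
  + 0.0.0.0/0 (H4) depth=0
  + 1.50.0.0/16 (H1) depth=16
  + 229.218.32.0/20 (H3) depth=20
  Q 207.228.20.117: descend 11 ; hops seen [H4] ; pick H4
  + 1.50.16.0/20 (H4) depth=20
  Q 1.50.0.66: descend 0000000100110010000 ; hops seen [H4,H1] ; pick H1
  + 229.218.0.0/16 (H2) depth=16
  + 0.0.0.0/0 (H4) depth=0
  - 1.50.16.0/20 clear@20
  Q 229.218.0.54: descend 111001011101101000 ; hops seen [H4,H2] ; pick H2
  + 229.192.0.0/11 (H3) depth=11
  Q 1.50.8.128: descend 0000000100110010000 ; hops seen [H4,H1] ; pick H1
  Q 1.50.0.46: descend 0000000100110010000 ; hops seen [H4,H1] ; pick H1
  + 229.128.0.0/9 (H2) depth=9
  - 0.0.0.0/0 clear@0
  - 229.128.0.0/9 clear@9

== LOOKUPS ==
["H4","H1","H2","H1","H1"]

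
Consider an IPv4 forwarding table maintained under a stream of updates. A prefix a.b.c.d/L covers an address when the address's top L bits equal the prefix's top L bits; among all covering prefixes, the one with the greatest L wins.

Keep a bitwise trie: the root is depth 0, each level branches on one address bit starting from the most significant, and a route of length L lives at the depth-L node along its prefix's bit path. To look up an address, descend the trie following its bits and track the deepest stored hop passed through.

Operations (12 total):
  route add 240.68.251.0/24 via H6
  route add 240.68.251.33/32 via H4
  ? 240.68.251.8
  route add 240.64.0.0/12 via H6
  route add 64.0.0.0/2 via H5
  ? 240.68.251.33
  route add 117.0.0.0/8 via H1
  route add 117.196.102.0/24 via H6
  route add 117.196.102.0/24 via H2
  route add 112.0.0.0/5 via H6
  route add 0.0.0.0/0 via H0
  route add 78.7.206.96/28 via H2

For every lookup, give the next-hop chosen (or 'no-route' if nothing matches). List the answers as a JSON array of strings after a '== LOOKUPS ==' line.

Process each operation:
  + 240.68.251.0/24 (H6) depth=24
  + 240.68.251.33/32 (H4) depth=32
  Q 240.68.251.8: descend 11110000010001001111101100 ; hops seen [H6] ; pick H6
  + 240.64.0.0/12 (H6) depth=12
  + 64.0.0.0/2 (H5) depth=2
  Q 240.68.251.33: descend 11110000010001001111101100100001 ; hops seen [H6,H6,H4] ; pick H4
  + 117.0.0.0/8 (H1) depth=8
  + 117.196.102.0/24 (H6) depth=24
  + 117.196.102.0/24 (H2) depth=24
  + 112.0.0.0/5 (H6) depth=5
  + 0.0.0.0/0 (H0) depth=0
  + 78.7.206.96/28 (H2) depth=28

== LOOKUPS ==
["H6","H4"]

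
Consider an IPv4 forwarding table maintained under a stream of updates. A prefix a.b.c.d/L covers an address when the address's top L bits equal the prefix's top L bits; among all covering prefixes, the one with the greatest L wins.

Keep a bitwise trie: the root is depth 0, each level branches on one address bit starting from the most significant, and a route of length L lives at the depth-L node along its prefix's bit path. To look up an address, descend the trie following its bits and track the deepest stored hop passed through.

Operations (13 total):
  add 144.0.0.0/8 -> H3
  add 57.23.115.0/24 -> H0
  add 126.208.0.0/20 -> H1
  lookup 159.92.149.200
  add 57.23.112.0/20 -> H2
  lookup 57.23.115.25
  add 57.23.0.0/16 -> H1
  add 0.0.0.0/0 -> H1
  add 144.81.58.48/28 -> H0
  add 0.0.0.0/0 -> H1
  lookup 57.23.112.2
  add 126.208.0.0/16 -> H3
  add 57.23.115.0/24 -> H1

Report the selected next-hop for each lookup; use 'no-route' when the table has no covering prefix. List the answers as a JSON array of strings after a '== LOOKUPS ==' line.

Trace:
  add 144.0.0.0/8 -> H3 at depth 8
  add 57.23.115.0/24 -> H0 at depth 24
  add 126.208.0.0/20 -> H1 at depth 20
  lookup 159.92.149.200: bits 1001 walk d0:-→d1:-→d2:-→d3:-→d4:- -> no-route
  add 57.23.112.0/20 -> H2 at depth 20
  lookup 57.23.115.25: bits 001110010001011101110011 walk d0:-→d1:-→d2:-→d3:-→d4:-→d5:-→d6:-→d7:-→d8:-→d9:-→d10:-→d11:-→d12:-→d13:-→d14:-→d15:-→d16:-→d17:-→d18:-→d19:-→d20:H2→d21:-→d22:-→d23:-→d24:H0 -> H0
  add 57.23.0.0/16 -> H1 at depth 16
  add 0.0.0.0/0 -> H1 at depth 0
  add 144.81.58.48/28 -> H0 at depth 28
  add 0.0.0.0/0 -> H1 at depth 0
  lookup 57.23.112.2: bits 0011100100010111011100 walk d0:H1→d1:-→d2:-→d3:-→d4:-→d5:-→d6:-→d7:-→d8:-→d9:-→d10:-→d11:-→d12:-→d13:-→d14:-→d15:-→d16:H1→d17:-→d18:-→d19:-→d20:H2→d21:-→d22:- -> H2
  add 126.208.0.0/16 -> H3 at depth 16
  add 57.23.115.0/24 -> H1 at depth 24

== LOOKUPS ==
["no-route","H0","H2"]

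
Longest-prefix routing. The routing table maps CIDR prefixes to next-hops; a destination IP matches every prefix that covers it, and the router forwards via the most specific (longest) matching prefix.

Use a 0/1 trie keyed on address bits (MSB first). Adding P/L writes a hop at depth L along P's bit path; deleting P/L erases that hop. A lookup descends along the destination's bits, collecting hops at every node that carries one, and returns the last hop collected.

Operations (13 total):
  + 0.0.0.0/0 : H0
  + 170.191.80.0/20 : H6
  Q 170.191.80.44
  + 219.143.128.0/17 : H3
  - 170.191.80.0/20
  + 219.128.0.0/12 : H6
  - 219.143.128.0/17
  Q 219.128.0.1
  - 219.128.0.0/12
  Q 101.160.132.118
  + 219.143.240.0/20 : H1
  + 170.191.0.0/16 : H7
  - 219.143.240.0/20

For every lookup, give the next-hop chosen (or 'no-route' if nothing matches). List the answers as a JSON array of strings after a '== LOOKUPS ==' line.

Trace:
  add 0.0.0.0/0 -> H0 at depth 0
  add 170.191.80.0/20 -> H6 at depth 20
  lookup 170.191.80.44: bits 10101010101111110101 walk d0:H0→d1:-→d2:-→d3:-→d4:-→d5:-→d6:-→d7:-→d8:-→d9:-→d10:-→d11:-→d12:-→d13:-→d14:-→d15:-→d16:-→d17:-→d18:-→d19:-→d20:H6 -> H6
  add 219.143.128.0/17 -> H3 at depth 17
  - 170.191.80.0/20 clear@20
  add 219.128.0.0/12 -> H6 at depth 12
  - 219.143.128.0/17 clear@17
  lookup 219.128.0.1: bits 110110111000 walk d0:H0→d1:-→d2:-→d3:-→d4:-→d5:-→d6:-→d7:-→d8:-→d9:-→d10:-→d11:-→d12:H6 -> H6
  - 219.128.0.0/12 clear@12
  lookup 101.160.132.118: bits ε walk d0:H0 -> H0
  add 219.143.240.0/20 -> H1 at depth 20
  add 170.191.0.0/16 -> H7 at depth 16
  - 219.143.240.0/20 clear@20

== LOOKUPS ==
["H6","H6","H0"]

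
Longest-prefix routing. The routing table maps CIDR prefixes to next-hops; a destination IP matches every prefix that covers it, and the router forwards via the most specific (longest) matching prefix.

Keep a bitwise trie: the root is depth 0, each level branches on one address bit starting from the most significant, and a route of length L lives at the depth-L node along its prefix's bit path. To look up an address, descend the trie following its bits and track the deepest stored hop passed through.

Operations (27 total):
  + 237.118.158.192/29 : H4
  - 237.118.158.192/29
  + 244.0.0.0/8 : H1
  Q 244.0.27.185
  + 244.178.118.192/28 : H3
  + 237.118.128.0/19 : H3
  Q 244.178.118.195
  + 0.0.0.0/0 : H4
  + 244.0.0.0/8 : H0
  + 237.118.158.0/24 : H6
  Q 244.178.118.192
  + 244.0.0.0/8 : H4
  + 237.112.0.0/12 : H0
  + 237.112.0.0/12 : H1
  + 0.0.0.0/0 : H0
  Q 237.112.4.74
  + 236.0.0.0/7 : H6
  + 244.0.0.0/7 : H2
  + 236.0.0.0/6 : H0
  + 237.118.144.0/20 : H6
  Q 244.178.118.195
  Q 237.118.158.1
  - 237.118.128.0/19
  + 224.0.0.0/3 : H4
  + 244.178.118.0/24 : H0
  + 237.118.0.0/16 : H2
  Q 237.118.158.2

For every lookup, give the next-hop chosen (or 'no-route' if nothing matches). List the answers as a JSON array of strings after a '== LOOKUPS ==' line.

Process each operation:
  add 237.118.158.192/29 -> H4 at depth 29
  del 237.118.158.192/29 (clear depth 29)
  add 244.0.0.0/8 -> H1 at depth 8
  Q 244.0.27.185: descend 11110100 ; hops seen [H1] ; pick H1
  add 244.178.118.192/28 -> H3 at depth 28
  add 237.118.128.0/19 -> H3 at depth 19
  Q 244.178.118.195: descend 1111010010110010011101101100 ; hops seen [H1,H3] ; pick H3
  add 0.0.0.0/0 -> H4 at depth 0
  add 244.0.0.0/8 -> H0 at depth 8
  add 237.118.158.0/24 -> H6 at depth 24
  Q 244.178.118.192: descend 1111010010110010011101101100 ; hops seen [H4,H0,H3] ; pick H3
  add 244.0.0.0/8 -> H4 at depth 8
  add 237.112.0.0/12 -> H0 at depth 12
  add 237.112.0.0/12 -> H1 at depth 12
  add 0.0.0.0/0 -> H0 at depth 0
  Q 237.112.4.74: descend 1110110101110 ; hops seen [H0,H1] ; pick H1
  add 236.0.0.0/7 -> H6 at depth 7
  add 244.0.0.0/7 -> H2 at depth 7
  add 236.0.0.0/6 -> H0 at depth 6
  add 237.118.144.0/20 -> H6 at depth 20
  Q 244.178.118.195: descend 1111010010110010011101101100 ; hops seen [H0,H2,H4,H3] ; pick H3
  Q 237.118.158.1: descend 111011010111011010011110 ; hops seen [H0,H0,H6,H1,H3,H6,H6] ; pick H6
  del 237.118.128.0/19 (clear depth 19)
  add 224.0.0.0/3 -> H4 at depth 3
  add 244.178.118.0/24 -> H0 at depth 24
  add 237.118.0.0/16 -> H2 at depth 16
  Q 237.118.158.2: descend 111011010111011010011110 ; hops seen [H0,H4,H0,H6,H1,H2,H6,H6] ; pick H6

== LOOKUPS ==
["H1","H3","H3","H1","H3","H6","H6"]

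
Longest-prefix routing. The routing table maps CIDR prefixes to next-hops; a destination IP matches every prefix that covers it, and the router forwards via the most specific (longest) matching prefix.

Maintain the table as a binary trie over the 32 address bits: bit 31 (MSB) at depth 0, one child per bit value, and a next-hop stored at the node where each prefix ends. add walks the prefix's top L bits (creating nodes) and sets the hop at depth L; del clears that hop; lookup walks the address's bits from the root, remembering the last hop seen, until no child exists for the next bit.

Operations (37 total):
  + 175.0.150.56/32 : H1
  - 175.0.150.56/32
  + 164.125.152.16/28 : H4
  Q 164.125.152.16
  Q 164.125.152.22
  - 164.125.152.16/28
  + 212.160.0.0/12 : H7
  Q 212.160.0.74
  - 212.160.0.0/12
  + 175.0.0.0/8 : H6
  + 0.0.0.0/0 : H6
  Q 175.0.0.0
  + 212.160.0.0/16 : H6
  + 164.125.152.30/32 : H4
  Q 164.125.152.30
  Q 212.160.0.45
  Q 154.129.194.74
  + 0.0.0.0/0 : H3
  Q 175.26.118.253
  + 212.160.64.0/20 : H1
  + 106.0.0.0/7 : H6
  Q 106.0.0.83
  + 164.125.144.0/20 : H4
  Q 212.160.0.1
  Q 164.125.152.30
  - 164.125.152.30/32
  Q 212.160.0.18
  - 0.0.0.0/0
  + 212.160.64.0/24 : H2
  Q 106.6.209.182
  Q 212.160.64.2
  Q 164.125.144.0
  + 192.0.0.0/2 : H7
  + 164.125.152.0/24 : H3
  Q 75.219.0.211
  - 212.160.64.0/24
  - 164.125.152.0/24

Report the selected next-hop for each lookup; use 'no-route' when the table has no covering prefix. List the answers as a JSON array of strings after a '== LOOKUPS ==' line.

Trace:
  + 175.0.150.56/32 (H1) depth=32
  del 175.0.150.56/32 (clear depth 32)
  + 164.125.152.16/28 (H4) depth=28
  lookup 164.125.152.16: bits 1010010001111101100110000001 walk d0:-→d1:-→d2:-→d3:-→d4:-→d5:-→d6:-→d7:-→d8:-→d9:-→d10:-→d11:-→d12:-→d13:-→d14:-→d15:-→d16:-→d17:-→d18:-→d19:-→d20:-→d21:-→d22:-→d23:-→d24:-→d25:-→d26:-→d27:-→d28:H4 -> H4
  lookup 164.125.152.22: bits 1010010001111101100110000001 walk d0:-→d1:-→d2:-→d3:-→d4:-→d5:-→d6:-→d7:-→d8:-→d9:-→d10:-→d11:-→d12:-→d13:-→d14:-→d15:-→d16:-→d17:-→d18:-→d19:-→d20:-→d21:-→d22:-→d23:-→d24:-→d25:-→d26:-→d27:-→d28:H4 -> H4
  del 164.125.152.16/28 (clear depth 28)
  + 212.160.0.0/12 (H7) depth=12
  lookup 212.160.0.74: bits 110101001010 walk d0:-→d1:-→d2:-→d3:-→d4:-→d5:-→d6:-→d7:-→d8:-→d9:-→d10:-→d11:-→d12:H7 -> H7
  del 212.160.0.0/12 (clear depth 12)
  + 175.0.0.0/8 (H6) depth=8
  + 0.0.0.0/0 (H6) depth=0
  lookup 175.0.0.0: bits 1010111100000000 walk d0:H6→d1:-→d2:-→d3:-→d4:-→d5:-→d6:-→d7:-→d8:H6→d9:-→d10:-→d11:-→d12:-→d13:-→d14:-→d15:-→d16:- -> H6
  + 212.160.0.0/16 (H6) depth=16
  + 164.125.152.30/32 (H4) depth=32
  lookup 164.125.152.30: bits 10100100011111011001100000011110 walk d0:H6→d1:-→d2:-→d3:-→d4:-→d5:-→d6:-→d7:-→d8:-→d9:-→d10:-→d11:-→d12:-→d13:-→d14:-→d15:-→d16:-→d17:-→d18:-→d19:-→d20:-→d21:-→d22:-→d23:-→d24:-→d25:-→d26:-→d27:-→d28:-→d29:-→d30:-→d31:-→d32:H4 -> H4
  lookup 212.160.0.45: bits 1101010010100000 walk d0:H6→d1:-→d2:-→d3:-→d4:-→d5:-→d6:-→d7:-→d8:-→d9:-→d10:-→d11:-→d12:-→d13:-→d14:-→d15:-→d16:H6 -> H6
  lookup 154.129.194.74: bits 10 walk d0:H6→d1:-→d2:- -> H6
  + 0.0.0.0/0 (H3) depth=0
  lookup 175.26.118.253: bits 10101111000 walk d0:H3→d1:-→d2:-→d3:-→d4:-→d5:-→d6:-→d7:-→d8:H6→d9:-→d10:-→d11:- -> H6
  + 212.160.64.0/20 (H1) depth=20
  + 106.0.0.0/7 (H6) depth=7
  lookup 106.0.0.83: bits 0110101 walk d0:H3→d1:-→d2:-→d3:-→d4:-→d5:-→d6:-→d7:H6 -> H6
  + 164.125.144.0/20 (H4) depth=20
  lookup 212.160.0.1: bits 11010100101000000 walk d0:H3→d1:-→d2:-→d3:-→d4:-→d5:-→d6:-→d7:-→d8:-→d9:-→d10:-→d11:-→d12:-→d13:-→d14:-→d15:-→d16:H6→d17:- -> H6
  lookup 164.125.152.30: bits 10100100011111011001100000011110 walk d0:H3→d1:-→d2:-→d3:-→d4:-→d5:-→d6:-→d7:-→d8:-→d9:-→d10:-→d11:-→d12:-→d13:-→d14:-→d15:-→d16:-→d17:-→d18:-→d19:-→d20:H4→d21:-→d22:-→d23:-→d24:-→d25:-→d26:-→d27:-→d28:-→d29:-→d30:-→d31:-→d32:H4 -> H4
  del 164.125.152.30/32 (clear depth 32)
  lookup 212.160.0.18: bits 11010100101000000 walk d0:H3→d1:-→d2:-→d3:-→d4:-→d5:-→d6:-→d7:-→d8:-→d9:-→d10:-→d11:-→d12:-→d13:-→d14:-→d15:-→d16:H6→d17:- -> H6
  del 0.0.0.0/0 (clear depth 0)
  + 212.160.64.0/24 (H2) depth=24
  lookup 106.6.209.182: bits 0110101 walk d0:-→d1:-→d2:-→d3:-→d4:-→d5:-→d6:-→d7:H6 -> H6
  lookup 212.160.64.2: bits 110101001010000001000000 walk d0:-→d1:-→d2:-→d3:-→d4:-→d5:-→d6:-→d7:-→d8:-→d9:-→d10:-→d11:-→d12:-→d13:-→d14:-→d15:-→d16:H6→d17:-→d18:-→d19:-→d20:H1→d21:-→d22:-→d23:-→d24:H2 -> H2
  lookup 164.125.144.0: bits 10100100011111011001 walk d0:-→d1:-→d2:-→d3:-→d4:-→d5:-→d6:-→d7:-→d8:-→d9:-→d10:-→d11:-→d12:-→d13:-→d14:-→d15:-→d16:-→d17:-→d18:-→d19:-→d20:H4 -> H4
  + 192.0.0.0/2 (H7) depth=2
  + 164.125.152.0/24 (H3) depth=24
  lookup 75.219.0.211: bits 01 walk d0:-→d1:-→d2:- -> no-route
  del 212.160.64.0/24 (clear depth 24)
  del 164.125.152.0/24 (clear depth 24)

== LOOKUPS ==
["H4","H4","H7","H6","H4","H6","H6","H6","H6","H6","H4","H6","H6","H2","H4","no-route"]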